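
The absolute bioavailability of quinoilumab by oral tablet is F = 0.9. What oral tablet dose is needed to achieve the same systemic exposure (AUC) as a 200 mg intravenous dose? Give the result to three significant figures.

For equal systemic exposure: F × D_ev = D_iv
D_ev = D_iv / F = 200 / 0.9 = 222.222 mg

D_oral = 222 mg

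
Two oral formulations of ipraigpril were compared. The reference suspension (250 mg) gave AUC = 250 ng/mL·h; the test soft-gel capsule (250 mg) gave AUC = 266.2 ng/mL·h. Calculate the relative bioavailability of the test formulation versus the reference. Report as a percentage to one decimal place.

F_rel = 106.5%

F_rel = (AUC_test/D_test) / (AUC_ref/D_ref)
      = (266.2/250) / (250/250)
      = 1.0648 / 1 = 1.0648 = 106.48%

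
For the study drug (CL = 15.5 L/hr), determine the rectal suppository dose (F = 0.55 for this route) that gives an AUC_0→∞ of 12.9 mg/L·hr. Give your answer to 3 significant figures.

Dose = 364 mg

Dose = CL × AUC_0→∞ / F
     = 15.5 × 12.9 / 0.55 = 363.545 mg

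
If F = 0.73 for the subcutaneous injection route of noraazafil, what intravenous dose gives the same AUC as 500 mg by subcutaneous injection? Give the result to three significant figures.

D_iv = 365 mg

Systemic exposure from an extravascular dose = F × D_ev, so the equivalent IV dose is F × D_ev.
D_iv = F × D_ev = 0.73 × 500 = 365 mg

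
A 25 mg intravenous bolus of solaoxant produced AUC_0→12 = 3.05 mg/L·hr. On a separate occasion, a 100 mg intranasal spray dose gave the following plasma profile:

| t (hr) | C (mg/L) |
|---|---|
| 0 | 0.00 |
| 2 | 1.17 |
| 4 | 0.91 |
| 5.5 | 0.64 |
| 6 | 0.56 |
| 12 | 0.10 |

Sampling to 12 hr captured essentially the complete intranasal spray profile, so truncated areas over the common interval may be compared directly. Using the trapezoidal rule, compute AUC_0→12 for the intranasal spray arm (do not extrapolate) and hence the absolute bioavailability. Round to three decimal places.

Trapezoidal AUC_0→12 (intranasal spray):
  [0→2]: (0.00+1.17)/2 × 2 = 1.17
  [2→4]: (1.17+0.91)/2 × 2 = 2.08
  [4→5.5]: (0.91+0.64)/2 × 1.5 = 1.1625
  [5.5→6]: (0.64+0.56)/2 × 0.5 = 0.3
  [6→12]: (0.56+0.10)/2 × 6 = 1.98
  Sum = 6.6925 mg/L·hr
F = (AUC_ev/D_ev)/(AUC_iv/D_iv) = (6.6925/100)/(3.05/25) = 0.066925/0.122 = 0.5486

F = 0.549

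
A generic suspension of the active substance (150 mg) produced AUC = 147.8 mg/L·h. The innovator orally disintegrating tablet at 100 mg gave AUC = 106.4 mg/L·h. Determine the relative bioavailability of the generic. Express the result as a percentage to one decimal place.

F_rel = (AUC_test/D_test) / (AUC_ref/D_ref)
      = (147.8/150) / (106.4/100)
      = 0.985333 / 1.064 = 0.9261 = 92.61%

F_rel = 92.6%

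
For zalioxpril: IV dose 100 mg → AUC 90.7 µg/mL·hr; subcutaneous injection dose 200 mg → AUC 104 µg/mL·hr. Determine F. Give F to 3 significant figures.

F = (AUC_ev / D_ev) / (AUC_iv / D_iv)
  = (104/200) / (90.7/100)
  = 0.52 / 0.907 = 0.5733

F = 0.573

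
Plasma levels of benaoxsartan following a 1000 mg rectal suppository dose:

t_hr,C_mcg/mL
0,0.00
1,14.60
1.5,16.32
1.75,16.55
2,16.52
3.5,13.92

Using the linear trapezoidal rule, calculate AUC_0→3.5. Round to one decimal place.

Trapezoidal AUC_0→3.5:
  [0→1]: (0.00+14.60)/2 × 1 = 7.3
  [1→1.5]: (14.60+16.32)/2 × 0.5 = 7.73
  [1.5→1.75]: (16.32+16.55)/2 × 0.25 = 4.10875
  [1.75→2]: (16.55+16.52)/2 × 0.25 = 4.13375
  [2→3.5]: (16.52+13.92)/2 × 1.5 = 22.83
  Sum = 46.1025 mcg/mL·hr

AUC = 46.1 mcg/mL·hr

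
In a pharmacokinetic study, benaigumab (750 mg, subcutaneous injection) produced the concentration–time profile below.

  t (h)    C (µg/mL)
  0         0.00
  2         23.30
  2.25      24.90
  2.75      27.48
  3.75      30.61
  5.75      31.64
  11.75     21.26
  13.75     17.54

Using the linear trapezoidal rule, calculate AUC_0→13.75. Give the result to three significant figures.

Trapezoidal AUC_0→13.75:
  [0→2]: (0.00+23.30)/2 × 2 = 23.3
  [2→2.25]: (23.30+24.90)/2 × 0.25 = 6.025
  [2.25→2.75]: (24.90+27.48)/2 × 0.5 = 13.095
  [2.75→3.75]: (27.48+30.61)/2 × 1 = 29.045
  [3.75→5.75]: (30.61+31.64)/2 × 2 = 62.25
  [5.75→11.75]: (31.64+21.26)/2 × 6 = 158.7
  [11.75→13.75]: (21.26+17.54)/2 × 2 = 38.8
  Sum = 331.215 µg/mL·h

AUC = 331 µg/mL·h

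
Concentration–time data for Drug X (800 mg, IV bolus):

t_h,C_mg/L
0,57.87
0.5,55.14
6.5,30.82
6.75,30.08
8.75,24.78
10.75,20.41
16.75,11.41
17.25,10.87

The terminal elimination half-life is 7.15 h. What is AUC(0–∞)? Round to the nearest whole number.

Trapezoidal AUC_0→17.25:
  [0→0.5]: (57.87+55.14)/2 × 0.5 = 28.2525
  [0.5→6.5]: (55.14+30.82)/2 × 6 = 257.88
  [6.5→6.75]: (30.82+30.08)/2 × 0.25 = 7.6125
  [6.75→8.75]: (30.08+24.78)/2 × 2 = 54.86
  [8.75→10.75]: (24.78+20.41)/2 × 2 = 45.19
  [10.75→16.75]: (20.41+11.41)/2 × 6 = 95.46
  [16.75→17.25]: (11.41+10.87)/2 × 0.5 = 5.57
  Sum = 494.825 mg/L·h
k_e = ln2 / t½ = 0.693147 / 7.15 = 0.0969 h^-1
Extrapolated tail: C_last / k_e = 10.87 / 0.0969 = 112.178
AUC_0→∞ = 494.825 + 112.178 = 607.003 mg/L·h

AUC = 607 mg/L·h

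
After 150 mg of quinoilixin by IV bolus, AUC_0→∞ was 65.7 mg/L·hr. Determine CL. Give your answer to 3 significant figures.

CL = 2.28 L/hr

CL = Dose_iv / AUC_0→∞
   = 150 / 65.7 = 2.28311 L/hr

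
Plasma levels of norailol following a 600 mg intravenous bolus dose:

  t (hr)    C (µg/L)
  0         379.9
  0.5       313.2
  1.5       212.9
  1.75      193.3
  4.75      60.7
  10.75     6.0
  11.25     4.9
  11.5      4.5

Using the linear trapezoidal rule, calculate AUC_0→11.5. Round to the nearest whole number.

AUC = 1072 µg/L·hr

Trapezoidal AUC_0→11.5:
  [0→0.5]: (379.9+313.2)/2 × 0.5 = 173.275
  [0.5→1.5]: (313.2+212.9)/2 × 1 = 263.05
  [1.5→1.75]: (212.9+193.3)/2 × 0.25 = 50.775
  [1.75→4.75]: (193.3+60.7)/2 × 3 = 381.0
  [4.75→10.75]: (60.7+6.0)/2 × 6 = 200.1
  [10.75→11.25]: (6.0+4.9)/2 × 0.5 = 2.725
  [11.25→11.5]: (4.9+4.5)/2 × 0.25 = 1.175
  Sum = 1072.1 µg/L·hr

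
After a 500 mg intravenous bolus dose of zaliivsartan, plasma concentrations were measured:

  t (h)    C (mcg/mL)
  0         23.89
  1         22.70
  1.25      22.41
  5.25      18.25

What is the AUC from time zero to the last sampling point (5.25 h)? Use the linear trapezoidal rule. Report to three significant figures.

AUC = 110 mcg/mL·h

Trapezoidal AUC_0→5.25:
  [0→1]: (23.89+22.70)/2 × 1 = 23.295
  [1→1.25]: (22.70+22.41)/2 × 0.25 = 5.63875
  [1.25→5.25]: (22.41+18.25)/2 × 4 = 81.32
  Sum = 110.25375 mcg/mL·h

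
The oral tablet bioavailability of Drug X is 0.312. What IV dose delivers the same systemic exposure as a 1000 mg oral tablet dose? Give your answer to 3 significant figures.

Systemic exposure from an extravascular dose = F × D_ev, so the equivalent IV dose is F × D_ev.
D_iv = F × D_ev = 0.312 × 1000 = 312 mg

D_iv = 312 mg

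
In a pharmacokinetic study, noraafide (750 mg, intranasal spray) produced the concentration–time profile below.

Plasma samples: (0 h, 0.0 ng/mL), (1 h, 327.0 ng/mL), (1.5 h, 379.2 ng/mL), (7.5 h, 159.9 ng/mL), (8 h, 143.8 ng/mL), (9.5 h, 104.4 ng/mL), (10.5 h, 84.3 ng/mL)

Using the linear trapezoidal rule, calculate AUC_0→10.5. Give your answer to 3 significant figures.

AUC = 2310 ng/mL·h

Trapezoidal AUC_0→10.5:
  [0→1]: (0.0+327.0)/2 × 1 = 163.5
  [1→1.5]: (327.0+379.2)/2 × 0.5 = 176.55
  [1.5→7.5]: (379.2+159.9)/2 × 6 = 1617.3
  [7.5→8]: (159.9+143.8)/2 × 0.5 = 75.925
  [8→9.5]: (143.8+104.4)/2 × 1.5 = 186.15
  [9.5→10.5]: (104.4+84.3)/2 × 1 = 94.35
  Sum = 2313.775 ng/mL·h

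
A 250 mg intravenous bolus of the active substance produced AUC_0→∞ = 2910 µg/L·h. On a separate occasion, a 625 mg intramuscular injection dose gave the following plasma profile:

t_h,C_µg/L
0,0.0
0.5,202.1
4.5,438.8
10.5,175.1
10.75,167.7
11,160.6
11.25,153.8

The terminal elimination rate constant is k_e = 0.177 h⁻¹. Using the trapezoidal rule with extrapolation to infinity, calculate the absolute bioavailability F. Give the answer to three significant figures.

Trapezoidal AUC_0→11.25 (intramuscular injection):
  [0→0.5]: (0.0+202.1)/2 × 0.5 = 50.525
  [0.5→4.5]: (202.1+438.8)/2 × 4 = 1281.8
  [4.5→10.5]: (438.8+175.1)/2 × 6 = 1841.7
  [10.5→10.75]: (175.1+167.7)/2 × 0.25 = 42.85
  [10.75→11]: (167.7+160.6)/2 × 0.25 = 41.0375
  [11→11.25]: (160.6+153.8)/2 × 0.25 = 39.3
  Sum = 3297.2125 µg/L·h
Tail: C_last/k_e = 153.8/0.177 = 868.927
AUC_0→∞ (intramuscular injection) = 3297.2125 + 868.927 = 4166.1395 µg/L·h
F = (AUC_ev/D_ev)/(AUC_iv/D_iv) = (4166.1395/625)/(2910/250) = 6.6658232/11.64 = 0.5727

F = 0.573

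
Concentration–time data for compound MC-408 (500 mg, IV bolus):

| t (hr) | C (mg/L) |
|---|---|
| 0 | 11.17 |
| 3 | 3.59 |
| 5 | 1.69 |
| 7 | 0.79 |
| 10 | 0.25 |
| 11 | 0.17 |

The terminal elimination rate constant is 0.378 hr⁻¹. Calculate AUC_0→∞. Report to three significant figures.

Trapezoidal AUC_0→11:
  [0→3]: (11.17+3.59)/2 × 3 = 22.14
  [3→5]: (3.59+1.69)/2 × 2 = 5.28
  [5→7]: (1.69+0.79)/2 × 2 = 2.48
  [7→10]: (0.79+0.25)/2 × 3 = 1.56
  [10→11]: (0.25+0.17)/2 × 1 = 0.21
  Sum = 31.67 mg/L·hr
Extrapolated tail: C_last / k_e = 0.17 / 0.378 = 0.450
AUC_0→∞ = 31.67 + 0.450 = 32.12 mg/L·hr

AUC = 32.1 mg/L·hr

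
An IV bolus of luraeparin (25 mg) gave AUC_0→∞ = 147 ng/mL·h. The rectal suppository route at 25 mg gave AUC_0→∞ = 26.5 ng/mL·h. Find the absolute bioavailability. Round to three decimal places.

F = (AUC_ev / D_ev) / (AUC_iv / D_iv)
  = (26.5/25) / (147/25)
  = 1.06 / 5.88 = 0.1803

F = 0.180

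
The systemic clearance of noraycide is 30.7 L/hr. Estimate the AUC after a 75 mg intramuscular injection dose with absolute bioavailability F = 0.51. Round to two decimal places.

AUC = 1.25 mg/L·hr

AUC_0→∞ = F × Dose / CL
        = 0.51 × 75 / 30.7 = 1.24593 mg/L·hr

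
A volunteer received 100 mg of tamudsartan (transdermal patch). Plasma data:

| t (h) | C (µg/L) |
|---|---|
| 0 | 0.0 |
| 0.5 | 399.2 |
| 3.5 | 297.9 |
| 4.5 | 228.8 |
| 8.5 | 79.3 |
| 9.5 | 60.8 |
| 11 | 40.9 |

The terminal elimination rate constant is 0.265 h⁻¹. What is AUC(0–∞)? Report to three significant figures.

AUC = 2330 µg/L·h

Trapezoidal AUC_0→11:
  [0→0.5]: (0.0+399.2)/2 × 0.5 = 99.8
  [0.5→3.5]: (399.2+297.9)/2 × 3 = 1045.65
  [3.5→4.5]: (297.9+228.8)/2 × 1 = 263.35
  [4.5→8.5]: (228.8+79.3)/2 × 4 = 616.2
  [8.5→9.5]: (79.3+60.8)/2 × 1 = 70.05
  [9.5→11]: (60.8+40.9)/2 × 1.5 = 76.275
  Sum = 2171.325 µg/L·h
Extrapolated tail: C_last / k_e = 40.9 / 0.265 = 154.340
AUC_0→∞ = 2171.325 + 154.340 = 2325.665 µg/L·h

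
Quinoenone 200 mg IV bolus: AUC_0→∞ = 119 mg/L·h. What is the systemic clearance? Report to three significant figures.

CL = 1.68 L/h

CL = Dose_iv / AUC_0→∞
   = 200 / 119 = 1.68067 L/h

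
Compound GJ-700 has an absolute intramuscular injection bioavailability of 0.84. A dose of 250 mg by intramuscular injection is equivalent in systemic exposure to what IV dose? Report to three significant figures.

Systemic exposure from an extravascular dose = F × D_ev, so the equivalent IV dose is F × D_ev.
D_iv = F × D_ev = 0.84 × 250 = 210 mg

D_iv = 210 mg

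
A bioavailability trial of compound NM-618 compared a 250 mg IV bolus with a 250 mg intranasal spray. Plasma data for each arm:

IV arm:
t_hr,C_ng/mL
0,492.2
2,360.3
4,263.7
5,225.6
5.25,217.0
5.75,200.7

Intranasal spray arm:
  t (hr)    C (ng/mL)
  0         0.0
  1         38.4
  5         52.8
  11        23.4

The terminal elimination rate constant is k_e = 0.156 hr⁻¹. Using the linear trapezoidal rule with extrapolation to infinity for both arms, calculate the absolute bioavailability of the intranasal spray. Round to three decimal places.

Trapezoidal AUC_0→5.75 (IV):
  [0→2]: (492.2+360.3)/2 × 2 = 852.5
  [2→4]: (360.3+263.7)/2 × 2 = 624.0
  [4→5]: (263.7+225.6)/2 × 1 = 244.65
  [5→5.25]: (225.6+217.0)/2 × 0.25 = 55.325
  [5.25→5.75]: (217.0+200.7)/2 × 0.5 = 104.425
  Sum = 1880.9 ng/mL·hr
IV tail: 200.7/0.156 = 1286.538; AUC_iv,0→∞ = 1880.9 + 1286.538 = 3167.438 ng/mL·hr
Trapezoidal AUC_0→11 (intranasal spray):
  [0→1]: (0.0+38.4)/2 × 1 = 19.2
  [1→5]: (38.4+52.8)/2 × 4 = 182.4
  [5→11]: (52.8+23.4)/2 × 6 = 228.6
  Sum = 430.2 ng/mL·hr
intranasal spray tail: 23.4/0.156 = 150.000; AUC_ev,0→∞ = 430.2 + 150.000 = 580.2 ng/mL·hr
F = (AUC_ev/D_ev)/(AUC_iv/D_iv) = (580.2/250)/(3167.438/250) = 2.3208/12.669752 = 0.1832

F = 0.183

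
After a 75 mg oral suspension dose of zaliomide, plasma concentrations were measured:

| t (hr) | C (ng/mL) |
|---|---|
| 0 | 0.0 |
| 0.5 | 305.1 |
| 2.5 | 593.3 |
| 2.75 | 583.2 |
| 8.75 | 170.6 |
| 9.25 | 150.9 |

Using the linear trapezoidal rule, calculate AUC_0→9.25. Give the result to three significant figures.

AUC = 3460 ng/mL·hr

Trapezoidal AUC_0→9.25:
  [0→0.5]: (0.0+305.1)/2 × 0.5 = 76.275
  [0.5→2.5]: (305.1+593.3)/2 × 2 = 898.4
  [2.5→2.75]: (593.3+583.2)/2 × 0.25 = 147.0625
  [2.75→8.75]: (583.2+170.6)/2 × 6 = 2261.4
  [8.75→9.25]: (170.6+150.9)/2 × 0.5 = 80.375
  Sum = 3463.5125 ng/mL·hr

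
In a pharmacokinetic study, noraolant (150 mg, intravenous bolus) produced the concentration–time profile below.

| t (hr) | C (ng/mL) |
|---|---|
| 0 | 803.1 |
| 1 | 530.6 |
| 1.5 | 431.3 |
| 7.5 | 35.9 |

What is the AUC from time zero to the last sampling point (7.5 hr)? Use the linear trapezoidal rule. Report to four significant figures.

Trapezoidal AUC_0→7.5:
  [0→1]: (803.1+530.6)/2 × 1 = 666.85
  [1→1.5]: (530.6+431.3)/2 × 0.5 = 240.475
  [1.5→7.5]: (431.3+35.9)/2 × 6 = 1401.6
  Sum = 2308.925 ng/mL·hr

AUC = 2309 ng/mL·hr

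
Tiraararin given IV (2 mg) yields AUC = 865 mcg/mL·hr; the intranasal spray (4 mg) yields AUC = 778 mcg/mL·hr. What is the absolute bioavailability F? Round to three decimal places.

F = 0.450

F = (AUC_ev / D_ev) / (AUC_iv / D_iv)
  = (778/4) / (865/2)
  = 194.5 / 432.5 = 0.4497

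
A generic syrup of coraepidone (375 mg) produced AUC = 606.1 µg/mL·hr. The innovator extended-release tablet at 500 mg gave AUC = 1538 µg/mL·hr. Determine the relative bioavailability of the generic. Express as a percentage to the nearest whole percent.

F_rel = 53%

F_rel = (AUC_test/D_test) / (AUC_ref/D_ref)
      = (606.1/375) / (1538/500)
      = 1.61627 / 3.076 = 0.5254 = 52.54%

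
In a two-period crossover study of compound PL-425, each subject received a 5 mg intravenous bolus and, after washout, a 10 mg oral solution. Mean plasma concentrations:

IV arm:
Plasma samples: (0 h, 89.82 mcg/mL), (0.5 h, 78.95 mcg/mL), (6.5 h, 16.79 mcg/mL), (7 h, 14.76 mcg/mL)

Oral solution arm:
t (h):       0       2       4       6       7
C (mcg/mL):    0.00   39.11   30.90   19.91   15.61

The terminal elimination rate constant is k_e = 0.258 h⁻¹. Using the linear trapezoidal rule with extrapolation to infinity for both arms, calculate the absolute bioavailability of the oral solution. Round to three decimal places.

Trapezoidal AUC_0→7 (IV):
  [0→0.5]: (89.82+78.95)/2 × 0.5 = 42.1925
  [0.5→6.5]: (78.95+16.79)/2 × 6 = 287.22
  [6.5→7]: (16.79+14.76)/2 × 0.5 = 7.8875
  Sum = 337.3 mcg/mL·h
IV tail: 14.76/0.258 = 57.209; AUC_iv,0→∞ = 337.3 + 57.209 = 394.509 mcg/mL·h
Trapezoidal AUC_0→7 (oral solution):
  [0→2]: (0.00+39.11)/2 × 2 = 39.11
  [2→4]: (39.11+30.90)/2 × 2 = 70.01
  [4→6]: (30.90+19.91)/2 × 2 = 50.81
  [6→7]: (19.91+15.61)/2 × 1 = 17.76
  Sum = 177.69 mcg/mL·h
oral solution tail: 15.61/0.258 = 60.504; AUC_ev,0→∞ = 177.69 + 60.504 = 238.194 mcg/mL·h
F = (AUC_ev/D_ev)/(AUC_iv/D_iv) = (238.194/10)/(394.509/5) = 23.8194/78.9018 = 0.3019

F = 0.302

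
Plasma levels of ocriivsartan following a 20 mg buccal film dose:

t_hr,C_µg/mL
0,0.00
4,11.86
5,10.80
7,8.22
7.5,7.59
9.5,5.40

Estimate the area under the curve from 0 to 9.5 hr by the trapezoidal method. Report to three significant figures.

AUC = 71.0 µg/mL·hr

Trapezoidal AUC_0→9.5:
  [0→4]: (0.00+11.86)/2 × 4 = 23.72
  [4→5]: (11.86+10.80)/2 × 1 = 11.33
  [5→7]: (10.80+8.22)/2 × 2 = 19.02
  [7→7.5]: (8.22+7.59)/2 × 0.5 = 3.9525
  [7.5→9.5]: (7.59+5.40)/2 × 2 = 12.99
  Sum = 71.0125 µg/mL·hr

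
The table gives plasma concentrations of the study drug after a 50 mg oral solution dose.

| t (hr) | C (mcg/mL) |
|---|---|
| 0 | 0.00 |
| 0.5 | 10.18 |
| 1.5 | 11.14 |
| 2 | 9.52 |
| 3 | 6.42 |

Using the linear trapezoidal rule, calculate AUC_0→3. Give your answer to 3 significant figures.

AUC = 26.3 mcg/mL·hr

Trapezoidal AUC_0→3:
  [0→0.5]: (0.00+10.18)/2 × 0.5 = 2.545
  [0.5→1.5]: (10.18+11.14)/2 × 1 = 10.66
  [1.5→2]: (11.14+9.52)/2 × 0.5 = 5.165
  [2→3]: (9.52+6.42)/2 × 1 = 7.97
  Sum = 26.34 mcg/mL·hr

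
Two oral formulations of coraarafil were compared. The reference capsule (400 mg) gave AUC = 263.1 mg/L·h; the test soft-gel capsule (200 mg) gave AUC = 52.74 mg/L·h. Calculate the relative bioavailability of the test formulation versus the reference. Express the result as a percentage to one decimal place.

F_rel = (AUC_test/D_test) / (AUC_ref/D_ref)
      = (52.74/200) / (263.1/400)
      = 0.2637 / 0.65775 = 0.4009 = 40.09%

F_rel = 40.1%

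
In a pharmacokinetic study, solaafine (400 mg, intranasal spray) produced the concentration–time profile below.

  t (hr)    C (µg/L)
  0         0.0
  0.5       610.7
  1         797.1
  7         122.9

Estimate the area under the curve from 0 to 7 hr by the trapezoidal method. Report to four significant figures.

AUC = 3265 µg/L·hr

Trapezoidal AUC_0→7:
  [0→0.5]: (0.0+610.7)/2 × 0.5 = 152.675
  [0.5→1]: (610.7+797.1)/2 × 0.5 = 351.95
  [1→7]: (797.1+122.9)/2 × 6 = 2760.0
  Sum = 3264.625 µg/L·hr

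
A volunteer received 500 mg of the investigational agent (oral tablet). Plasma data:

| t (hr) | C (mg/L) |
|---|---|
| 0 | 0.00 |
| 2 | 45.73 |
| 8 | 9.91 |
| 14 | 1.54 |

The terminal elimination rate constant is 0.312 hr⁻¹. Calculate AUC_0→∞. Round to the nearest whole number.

AUC = 252 mg/L·hr

Trapezoidal AUC_0→14:
  [0→2]: (0.00+45.73)/2 × 2 = 45.73
  [2→8]: (45.73+9.91)/2 × 6 = 166.92
  [8→14]: (9.91+1.54)/2 × 6 = 34.35
  Sum = 247.0 mg/L·hr
Extrapolated tail: C_last / k_e = 1.54 / 0.312 = 4.936
AUC_0→∞ = 247.0 + 4.936 = 251.936 mg/L·hr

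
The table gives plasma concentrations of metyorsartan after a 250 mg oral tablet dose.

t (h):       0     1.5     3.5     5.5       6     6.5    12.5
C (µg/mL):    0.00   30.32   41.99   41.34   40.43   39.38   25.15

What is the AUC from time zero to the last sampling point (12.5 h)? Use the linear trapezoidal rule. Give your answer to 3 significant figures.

Trapezoidal AUC_0→12.5:
  [0→1.5]: (0.00+30.32)/2 × 1.5 = 22.74
  [1.5→3.5]: (30.32+41.99)/2 × 2 = 72.31
  [3.5→5.5]: (41.99+41.34)/2 × 2 = 83.33
  [5.5→6]: (41.34+40.43)/2 × 0.5 = 20.4425
  [6→6.5]: (40.43+39.38)/2 × 0.5 = 19.9525
  [6.5→12.5]: (39.38+25.15)/2 × 6 = 193.59
  Sum = 412.365 µg/mL·h

AUC = 412 µg/mL·h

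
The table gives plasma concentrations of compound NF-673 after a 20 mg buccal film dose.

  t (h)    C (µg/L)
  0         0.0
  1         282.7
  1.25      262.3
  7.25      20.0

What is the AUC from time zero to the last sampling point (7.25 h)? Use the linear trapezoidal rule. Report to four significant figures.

Trapezoidal AUC_0→7.25:
  [0→1]: (0.0+282.7)/2 × 1 = 141.35
  [1→1.25]: (282.7+262.3)/2 × 0.25 = 68.125
  [1.25→7.25]: (262.3+20.0)/2 × 6 = 846.9
  Sum = 1056.375 µg/L·h

AUC = 1056 µg/L·h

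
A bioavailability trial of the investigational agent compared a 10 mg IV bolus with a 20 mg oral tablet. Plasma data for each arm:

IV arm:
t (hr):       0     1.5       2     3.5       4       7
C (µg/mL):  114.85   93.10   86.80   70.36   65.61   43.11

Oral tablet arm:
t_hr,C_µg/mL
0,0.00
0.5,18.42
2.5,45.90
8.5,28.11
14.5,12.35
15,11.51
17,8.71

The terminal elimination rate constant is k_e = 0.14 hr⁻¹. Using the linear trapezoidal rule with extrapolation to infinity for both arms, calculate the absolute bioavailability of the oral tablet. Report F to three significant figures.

F = 0.304

Trapezoidal AUC_0→7 (IV):
  [0→1.5]: (114.85+93.10)/2 × 1.5 = 155.9625
  [1.5→2]: (93.10+86.80)/2 × 0.5 = 44.975
  [2→3.5]: (86.80+70.36)/2 × 1.5 = 117.87
  [3.5→4]: (70.36+65.61)/2 × 0.5 = 33.9925
  [4→7]: (65.61+43.11)/2 × 3 = 163.08
  Sum = 515.88 µg/mL·hr
IV tail: 43.11/0.14 = 307.929; AUC_iv,0→∞ = 515.88 + 307.929 = 823.809 µg/mL·hr
Trapezoidal AUC_0→17 (oral tablet):
  [0→0.5]: (0.00+18.42)/2 × 0.5 = 4.605
  [0.5→2.5]: (18.42+45.90)/2 × 2 = 64.32
  [2.5→8.5]: (45.90+28.11)/2 × 6 = 222.03
  [8.5→14.5]: (28.11+12.35)/2 × 6 = 121.38
  [14.5→15]: (12.35+11.51)/2 × 0.5 = 5.965
  [15→17]: (11.51+8.71)/2 × 2 = 20.22
  Sum = 438.52 µg/mL·hr
oral tablet tail: 8.71/0.14 = 62.214; AUC_ev,0→∞ = 438.52 + 62.214 = 500.734 µg/mL·hr
F = (AUC_ev/D_ev)/(AUC_iv/D_iv) = (500.734/20)/(823.809/10) = 25.0367/82.3809 = 0.3039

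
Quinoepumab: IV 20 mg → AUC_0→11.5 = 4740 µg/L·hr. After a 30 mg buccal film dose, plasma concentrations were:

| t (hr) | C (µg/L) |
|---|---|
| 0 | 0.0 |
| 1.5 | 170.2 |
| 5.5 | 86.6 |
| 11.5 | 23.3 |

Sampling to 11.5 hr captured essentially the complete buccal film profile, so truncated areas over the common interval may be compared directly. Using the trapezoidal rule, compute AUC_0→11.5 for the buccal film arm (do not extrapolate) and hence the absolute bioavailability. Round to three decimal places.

F = 0.137

Trapezoidal AUC_0→11.5 (buccal film):
  [0→1.5]: (0.0+170.2)/2 × 1.5 = 127.65
  [1.5→5.5]: (170.2+86.6)/2 × 4 = 513.6
  [5.5→11.5]: (86.6+23.3)/2 × 6 = 329.7
  Sum = 970.95 µg/L·hr
F = (AUC_ev/D_ev)/(AUC_iv/D_iv) = (970.95/30)/(4740/20) = 32.365/237 = 0.1366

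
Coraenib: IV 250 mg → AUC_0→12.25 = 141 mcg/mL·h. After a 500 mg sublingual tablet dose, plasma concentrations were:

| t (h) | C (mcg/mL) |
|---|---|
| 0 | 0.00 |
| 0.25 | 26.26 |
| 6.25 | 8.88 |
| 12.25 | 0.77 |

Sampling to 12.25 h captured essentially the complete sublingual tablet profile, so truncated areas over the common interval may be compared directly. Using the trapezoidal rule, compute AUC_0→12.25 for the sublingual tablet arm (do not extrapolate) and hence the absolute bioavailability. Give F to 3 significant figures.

F = 0.488

Trapezoidal AUC_0→12.25 (sublingual tablet):
  [0→0.25]: (0.00+26.26)/2 × 0.25 = 3.2825
  [0.25→6.25]: (26.26+8.88)/2 × 6 = 105.42
  [6.25→12.25]: (8.88+0.77)/2 × 6 = 28.95
  Sum = 137.6525 mcg/mL·h
F = (AUC_ev/D_ev)/(AUC_iv/D_iv) = (137.6525/500)/(141/250) = 0.275305/0.564 = 0.4881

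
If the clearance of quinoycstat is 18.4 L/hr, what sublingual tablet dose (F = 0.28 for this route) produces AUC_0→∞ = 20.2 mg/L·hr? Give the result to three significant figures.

Dose = CL × AUC_0→∞ / F
     = 18.4 × 20.2 / 0.28 = 1327.43 mg

Dose = 1330 mg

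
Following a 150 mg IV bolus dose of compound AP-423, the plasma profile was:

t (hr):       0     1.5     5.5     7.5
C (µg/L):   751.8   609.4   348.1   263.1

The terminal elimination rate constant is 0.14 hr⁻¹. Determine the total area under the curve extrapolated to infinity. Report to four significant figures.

Trapezoidal AUC_0→7.5:
  [0→1.5]: (751.8+609.4)/2 × 1.5 = 1020.9
  [1.5→5.5]: (609.4+348.1)/2 × 4 = 1915.0
  [5.5→7.5]: (348.1+263.1)/2 × 2 = 611.2
  Sum = 3547.1 µg/L·hr
Extrapolated tail: C_last / k_e = 263.1 / 0.14 = 1879.286
AUC_0→∞ = 3547.1 + 1879.286 = 5426.386 µg/L·hr

AUC = 5426 µg/L·hr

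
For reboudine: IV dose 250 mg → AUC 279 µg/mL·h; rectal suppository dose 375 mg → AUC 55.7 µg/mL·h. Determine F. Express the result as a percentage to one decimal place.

F = 13.3%

F = (AUC_ev / D_ev) / (AUC_iv / D_iv)
  = (55.7/375) / (279/250)
  = 0.148533 / 1.116 = 0.1331
  = 13.31%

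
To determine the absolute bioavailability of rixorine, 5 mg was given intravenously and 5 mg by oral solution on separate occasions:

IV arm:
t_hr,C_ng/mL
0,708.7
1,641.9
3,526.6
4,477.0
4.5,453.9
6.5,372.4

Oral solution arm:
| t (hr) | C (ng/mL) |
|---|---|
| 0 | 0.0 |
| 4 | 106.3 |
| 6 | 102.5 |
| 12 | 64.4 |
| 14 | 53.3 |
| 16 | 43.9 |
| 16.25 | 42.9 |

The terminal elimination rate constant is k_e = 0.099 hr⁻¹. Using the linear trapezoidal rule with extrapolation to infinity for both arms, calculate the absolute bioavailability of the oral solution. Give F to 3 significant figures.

Trapezoidal AUC_0→6.5 (IV):
  [0→1]: (708.7+641.9)/2 × 1 = 675.3
  [1→3]: (641.9+526.6)/2 × 2 = 1168.5
  [3→4]: (526.6+477.0)/2 × 1 = 501.8
  [4→4.5]: (477.0+453.9)/2 × 0.5 = 232.725
  [4.5→6.5]: (453.9+372.4)/2 × 2 = 826.3
  Sum = 3404.625 ng/mL·hr
IV tail: 372.4/0.099 = 3761.616; AUC_iv,0→∞ = 3404.625 + 3761.616 = 7166.241 ng/mL·hr
Trapezoidal AUC_0→16.25 (oral solution):
  [0→4]: (0.0+106.3)/2 × 4 = 212.6
  [4→6]: (106.3+102.5)/2 × 2 = 208.8
  [6→12]: (102.5+64.4)/2 × 6 = 500.7
  [12→14]: (64.4+53.3)/2 × 2 = 117.7
  [14→16]: (53.3+43.9)/2 × 2 = 97.2
  [16→16.25]: (43.9+42.9)/2 × 0.25 = 10.85
  Sum = 1147.85 ng/mL·hr
oral solution tail: 42.9/0.099 = 433.333; AUC_ev,0→∞ = 1147.85 + 433.333 = 1581.183 ng/mL·hr
F = (AUC_ev/D_ev)/(AUC_iv/D_iv) = (1581.183/5)/(7166.241/5) = 316.2366/1433.2482 = 0.2206

F = 0.221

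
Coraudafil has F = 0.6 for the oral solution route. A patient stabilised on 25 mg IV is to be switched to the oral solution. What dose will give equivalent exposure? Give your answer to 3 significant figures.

For equal systemic exposure: F × D_ev = D_iv
D_ev = D_iv / F = 25 / 0.6 = 41.6667 mg

D_oral = 41.7 mg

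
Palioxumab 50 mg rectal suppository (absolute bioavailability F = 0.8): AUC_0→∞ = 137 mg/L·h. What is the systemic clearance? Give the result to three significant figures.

CL = F × Dose / AUC_0→∞
   = 0.8 × 50 / 137 = 0.291971 L/h

CL = 0.292 L/h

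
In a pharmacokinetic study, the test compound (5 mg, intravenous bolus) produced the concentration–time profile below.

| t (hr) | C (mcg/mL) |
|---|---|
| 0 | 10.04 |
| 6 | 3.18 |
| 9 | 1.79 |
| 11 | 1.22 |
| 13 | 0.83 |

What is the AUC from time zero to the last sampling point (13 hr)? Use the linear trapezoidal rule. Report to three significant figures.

AUC = 52.2 mcg/mL·hr

Trapezoidal AUC_0→13:
  [0→6]: (10.04+3.18)/2 × 6 = 39.66
  [6→9]: (3.18+1.79)/2 × 3 = 7.455
  [9→11]: (1.79+1.22)/2 × 2 = 3.01
  [11→13]: (1.22+0.83)/2 × 2 = 2.05
  Sum = 52.175 mcg/mL·hr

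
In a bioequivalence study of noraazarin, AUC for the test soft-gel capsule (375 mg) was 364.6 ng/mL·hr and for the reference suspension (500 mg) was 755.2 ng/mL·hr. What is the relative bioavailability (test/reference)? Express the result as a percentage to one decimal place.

F_rel = (AUC_test/D_test) / (AUC_ref/D_ref)
      = (364.6/375) / (755.2/500)
      = 0.972267 / 1.5104 = 0.6437 = 64.37%

F_rel = 64.4%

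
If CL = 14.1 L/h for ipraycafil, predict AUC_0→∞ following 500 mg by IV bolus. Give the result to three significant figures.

AUC = 35.5 mg/L·h

AUC_0→∞ = Dose_iv / CL
        = 500 / 14.1 = 35.461 mg/L·h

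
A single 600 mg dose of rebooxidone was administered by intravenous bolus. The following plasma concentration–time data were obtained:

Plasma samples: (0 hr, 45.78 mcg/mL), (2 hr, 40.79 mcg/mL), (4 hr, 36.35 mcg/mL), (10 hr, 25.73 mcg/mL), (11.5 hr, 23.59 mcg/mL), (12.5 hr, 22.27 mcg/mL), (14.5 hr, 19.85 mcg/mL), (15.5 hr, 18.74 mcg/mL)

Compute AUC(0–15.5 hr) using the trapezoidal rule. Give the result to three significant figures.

Trapezoidal AUC_0→15.5:
  [0→2]: (45.78+40.79)/2 × 2 = 86.57
  [2→4]: (40.79+36.35)/2 × 2 = 77.14
  [4→10]: (36.35+25.73)/2 × 6 = 186.24
  [10→11.5]: (25.73+23.59)/2 × 1.5 = 36.99
  [11.5→12.5]: (23.59+22.27)/2 × 1 = 22.93
  [12.5→14.5]: (22.27+19.85)/2 × 2 = 42.12
  [14.5→15.5]: (19.85+18.74)/2 × 1 = 19.295
  Sum = 471.285 mcg/mL·hr

AUC = 471 mcg/mL·hr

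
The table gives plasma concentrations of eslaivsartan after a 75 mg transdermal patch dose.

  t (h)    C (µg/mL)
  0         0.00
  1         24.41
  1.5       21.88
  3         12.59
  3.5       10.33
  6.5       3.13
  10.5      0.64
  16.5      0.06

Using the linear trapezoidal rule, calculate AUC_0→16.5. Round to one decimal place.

Trapezoidal AUC_0→16.5:
  [0→1]: (0.00+24.41)/2 × 1 = 12.205
  [1→1.5]: (24.41+21.88)/2 × 0.5 = 11.5725
  [1.5→3]: (21.88+12.59)/2 × 1.5 = 25.8525
  [3→3.5]: (12.59+10.33)/2 × 0.5 = 5.73
  [3.5→6.5]: (10.33+3.13)/2 × 3 = 20.19
  [6.5→10.5]: (3.13+0.64)/2 × 4 = 7.54
  [10.5→16.5]: (0.64+0.06)/2 × 6 = 2.1
  Sum = 85.19 µg/mL·h

AUC = 85.2 µg/mL·h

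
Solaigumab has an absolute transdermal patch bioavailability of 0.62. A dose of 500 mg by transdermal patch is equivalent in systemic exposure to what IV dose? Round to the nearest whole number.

Systemic exposure from an extravascular dose = F × D_ev, so the equivalent IV dose is F × D_ev.
D_iv = F × D_ev = 0.62 × 500 = 310 mg

D_iv = 310 mg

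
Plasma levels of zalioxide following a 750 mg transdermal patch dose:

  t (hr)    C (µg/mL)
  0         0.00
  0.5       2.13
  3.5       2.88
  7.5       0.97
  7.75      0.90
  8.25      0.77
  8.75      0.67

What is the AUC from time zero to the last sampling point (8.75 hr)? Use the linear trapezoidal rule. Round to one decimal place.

AUC = 16.8 µg/mL·hr

Trapezoidal AUC_0→8.75:
  [0→0.5]: (0.00+2.13)/2 × 0.5 = 0.5325
  [0.5→3.5]: (2.13+2.88)/2 × 3 = 7.515
  [3.5→7.5]: (2.88+0.97)/2 × 4 = 7.7
  [7.5→7.75]: (0.97+0.90)/2 × 0.25 = 0.23375
  [7.75→8.25]: (0.90+0.77)/2 × 0.5 = 0.4175
  [8.25→8.75]: (0.77+0.67)/2 × 0.5 = 0.36
  Sum = 16.75875 µg/mL·hr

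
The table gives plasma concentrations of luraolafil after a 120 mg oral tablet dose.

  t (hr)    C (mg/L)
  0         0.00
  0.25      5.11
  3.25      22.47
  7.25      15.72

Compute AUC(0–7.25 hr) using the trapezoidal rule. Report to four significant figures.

Trapezoidal AUC_0→7.25:
  [0→0.25]: (0.00+5.11)/2 × 0.25 = 0.63875
  [0.25→3.25]: (5.11+22.47)/2 × 3 = 41.37
  [3.25→7.25]: (22.47+15.72)/2 × 4 = 76.38
  Sum = 118.38875 mg/L·hr

AUC = 118.4 mg/L·hr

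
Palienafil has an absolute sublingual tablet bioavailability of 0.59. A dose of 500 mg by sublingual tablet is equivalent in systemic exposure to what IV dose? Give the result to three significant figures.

Systemic exposure from an extravascular dose = F × D_ev, so the equivalent IV dose is F × D_ev.
D_iv = F × D_ev = 0.59 × 500 = 295 mg

D_iv = 295 mg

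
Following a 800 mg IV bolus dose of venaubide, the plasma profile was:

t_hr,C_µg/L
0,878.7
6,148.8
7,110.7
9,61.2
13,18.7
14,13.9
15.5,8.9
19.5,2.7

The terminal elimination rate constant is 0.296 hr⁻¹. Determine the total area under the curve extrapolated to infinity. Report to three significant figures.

AUC = 3610 µg/L·hr

Trapezoidal AUC_0→19.5:
  [0→6]: (878.7+148.8)/2 × 6 = 3082.5
  [6→7]: (148.8+110.7)/2 × 1 = 129.75
  [7→9]: (110.7+61.2)/2 × 2 = 171.9
  [9→13]: (61.2+18.7)/2 × 4 = 159.8
  [13→14]: (18.7+13.9)/2 × 1 = 16.3
  [14→15.5]: (13.9+8.9)/2 × 1.5 = 17.1
  [15.5→19.5]: (8.9+2.7)/2 × 4 = 23.2
  Sum = 3600.55 µg/L·hr
Extrapolated tail: C_last / k_e = 2.7 / 0.296 = 9.122
AUC_0→∞ = 3600.55 + 9.122 = 3609.672 µg/L·hr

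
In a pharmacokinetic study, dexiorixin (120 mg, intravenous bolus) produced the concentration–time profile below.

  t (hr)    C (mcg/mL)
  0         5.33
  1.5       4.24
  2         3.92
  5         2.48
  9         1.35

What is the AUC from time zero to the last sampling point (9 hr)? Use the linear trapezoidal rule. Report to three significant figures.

Trapezoidal AUC_0→9:
  [0→1.5]: (5.33+4.24)/2 × 1.5 = 7.1775
  [1.5→2]: (4.24+3.92)/2 × 0.5 = 2.04
  [2→5]: (3.92+2.48)/2 × 3 = 9.6
  [5→9]: (2.48+1.35)/2 × 4 = 7.66
  Sum = 26.4775 mcg/mL·hr

AUC = 26.5 mcg/mL·hr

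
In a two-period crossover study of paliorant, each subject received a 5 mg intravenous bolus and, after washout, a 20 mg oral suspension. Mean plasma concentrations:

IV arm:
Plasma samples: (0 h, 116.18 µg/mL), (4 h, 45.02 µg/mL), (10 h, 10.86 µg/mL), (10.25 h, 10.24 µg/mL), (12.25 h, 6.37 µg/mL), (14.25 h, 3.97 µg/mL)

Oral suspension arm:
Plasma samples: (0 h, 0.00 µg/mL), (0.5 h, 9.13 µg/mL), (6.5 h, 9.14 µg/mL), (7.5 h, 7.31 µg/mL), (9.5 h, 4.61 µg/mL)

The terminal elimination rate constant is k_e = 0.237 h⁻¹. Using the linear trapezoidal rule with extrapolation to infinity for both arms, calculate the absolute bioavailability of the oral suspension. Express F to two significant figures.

Trapezoidal AUC_0→14.25 (IV):
  [0→4]: (116.18+45.02)/2 × 4 = 322.4
  [4→10]: (45.02+10.86)/2 × 6 = 167.64
  [10→10.25]: (10.86+10.24)/2 × 0.25 = 2.6375
  [10.25→12.25]: (10.24+6.37)/2 × 2 = 16.61
  [12.25→14.25]: (6.37+3.97)/2 × 2 = 10.34
  Sum = 519.6275 µg/mL·h
IV tail: 3.97/0.237 = 16.751; AUC_iv,0→∞ = 519.6275 + 16.751 = 536.3785 µg/mL·h
Trapezoidal AUC_0→9.5 (oral suspension):
  [0→0.5]: (0.00+9.13)/2 × 0.5 = 2.2825
  [0.5→6.5]: (9.13+9.14)/2 × 6 = 54.81
  [6.5→7.5]: (9.14+7.31)/2 × 1 = 8.225
  [7.5→9.5]: (7.31+4.61)/2 × 2 = 11.92
  Sum = 77.2375 µg/mL·h
oral suspension tail: 4.61/0.237 = 19.451; AUC_ev,0→∞ = 77.2375 + 19.451 = 96.6885 µg/mL·h
F = (AUC_ev/D_ev)/(AUC_iv/D_iv) = (96.6885/20)/(536.3785/5) = 4.834425/107.2757 = 0.0451

F = 0.045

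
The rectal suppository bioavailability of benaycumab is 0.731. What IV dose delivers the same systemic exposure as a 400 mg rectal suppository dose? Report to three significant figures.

D_iv = 292 mg

Systemic exposure from an extravascular dose = F × D_ev, so the equivalent IV dose is F × D_ev.
D_iv = F × D_ev = 0.731 × 400 = 292.4 mg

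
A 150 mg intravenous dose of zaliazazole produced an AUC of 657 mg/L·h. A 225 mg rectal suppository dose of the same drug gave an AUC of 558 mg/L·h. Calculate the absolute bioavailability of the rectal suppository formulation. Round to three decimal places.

F = (AUC_ev / D_ev) / (AUC_iv / D_iv)
  = (558/225) / (657/150)
  = 2.48 / 4.38 = 0.5662

F = 0.566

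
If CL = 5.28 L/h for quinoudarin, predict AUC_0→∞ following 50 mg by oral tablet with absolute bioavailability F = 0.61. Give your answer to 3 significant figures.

AUC = 5.78 mg/L·h

AUC_0→∞ = F × Dose / CL
        = 0.61 × 50 / 5.28 = 5.77652 mg/L·h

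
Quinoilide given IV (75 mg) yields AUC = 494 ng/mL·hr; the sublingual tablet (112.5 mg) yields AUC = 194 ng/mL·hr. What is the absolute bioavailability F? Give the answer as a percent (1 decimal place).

F = 26.2%

F = (AUC_ev / D_ev) / (AUC_iv / D_iv)
  = (194/112.5) / (494/75)
  = 1.72444 / 6.58667 = 0.2618
  = 26.18%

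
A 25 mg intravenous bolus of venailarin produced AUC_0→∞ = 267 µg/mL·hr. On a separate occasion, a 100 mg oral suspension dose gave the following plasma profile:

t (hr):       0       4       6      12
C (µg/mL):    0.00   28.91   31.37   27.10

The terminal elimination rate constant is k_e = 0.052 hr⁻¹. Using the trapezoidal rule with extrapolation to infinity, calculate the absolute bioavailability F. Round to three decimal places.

F = 0.763

Trapezoidal AUC_0→12 (oral suspension):
  [0→4]: (0.00+28.91)/2 × 4 = 57.82
  [4→6]: (28.91+31.37)/2 × 2 = 60.28
  [6→12]: (31.37+27.10)/2 × 6 = 175.41
  Sum = 293.51 µg/mL·hr
Tail: C_last/k_e = 27.10/0.052 = 521.154
AUC_0→∞ (oral suspension) = 293.51 + 521.154 = 814.664 µg/mL·hr
F = (AUC_ev/D_ev)/(AUC_iv/D_iv) = (814.664/100)/(267/25) = 8.14664/10.68 = 0.7628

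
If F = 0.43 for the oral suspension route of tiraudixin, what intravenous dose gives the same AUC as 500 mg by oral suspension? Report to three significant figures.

D_iv = 215 mg

Systemic exposure from an extravascular dose = F × D_ev, so the equivalent IV dose is F × D_ev.
D_iv = F × D_ev = 0.43 × 500 = 215 mg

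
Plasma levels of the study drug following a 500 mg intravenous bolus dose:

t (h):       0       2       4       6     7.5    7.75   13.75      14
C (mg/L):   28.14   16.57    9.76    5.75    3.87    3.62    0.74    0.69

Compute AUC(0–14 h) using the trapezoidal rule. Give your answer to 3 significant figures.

Trapezoidal AUC_0→14:
  [0→2]: (28.14+16.57)/2 × 2 = 44.71
  [2→4]: (16.57+9.76)/2 × 2 = 26.33
  [4→6]: (9.76+5.75)/2 × 2 = 15.51
  [6→7.5]: (5.75+3.87)/2 × 1.5 = 7.215
  [7.5→7.75]: (3.87+3.62)/2 × 0.25 = 0.93625
  [7.75→13.75]: (3.62+0.74)/2 × 6 = 13.08
  [13.75→14]: (0.74+0.69)/2 × 0.25 = 0.17875
  Sum = 107.96 mg/L·h

AUC = 108 mg/L·h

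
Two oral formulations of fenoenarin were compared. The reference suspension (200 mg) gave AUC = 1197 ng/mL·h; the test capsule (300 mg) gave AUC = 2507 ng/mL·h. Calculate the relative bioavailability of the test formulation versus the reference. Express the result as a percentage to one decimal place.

F_rel = 139.6%

F_rel = (AUC_test/D_test) / (AUC_ref/D_ref)
      = (2507/300) / (1197/200)
      = 8.35667 / 5.985 = 1.3963 = 139.63%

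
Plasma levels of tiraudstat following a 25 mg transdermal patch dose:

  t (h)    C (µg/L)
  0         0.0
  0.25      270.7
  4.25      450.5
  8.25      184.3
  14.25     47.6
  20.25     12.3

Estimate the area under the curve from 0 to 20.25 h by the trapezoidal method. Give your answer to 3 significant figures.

Trapezoidal AUC_0→20.25:
  [0→0.25]: (0.0+270.7)/2 × 0.25 = 33.8375
  [0.25→4.25]: (270.7+450.5)/2 × 4 = 1442.4
  [4.25→8.25]: (450.5+184.3)/2 × 4 = 1269.6
  [8.25→14.25]: (184.3+47.6)/2 × 6 = 695.7
  [14.25→20.25]: (47.6+12.3)/2 × 6 = 179.7
  Sum = 3621.2375 µg/L·h

AUC = 3620 µg/L·h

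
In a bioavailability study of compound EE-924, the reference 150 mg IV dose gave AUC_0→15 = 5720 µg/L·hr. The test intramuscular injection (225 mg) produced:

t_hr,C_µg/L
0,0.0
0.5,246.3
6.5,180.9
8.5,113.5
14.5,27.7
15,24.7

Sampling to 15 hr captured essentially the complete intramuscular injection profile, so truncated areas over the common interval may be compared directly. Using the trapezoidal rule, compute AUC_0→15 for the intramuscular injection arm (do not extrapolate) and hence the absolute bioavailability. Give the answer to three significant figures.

Trapezoidal AUC_0→15 (intramuscular injection):
  [0→0.5]: (0.0+246.3)/2 × 0.5 = 61.575
  [0.5→6.5]: (246.3+180.9)/2 × 6 = 1281.6
  [6.5→8.5]: (180.9+113.5)/2 × 2 = 294.4
  [8.5→14.5]: (113.5+27.7)/2 × 6 = 423.6
  [14.5→15]: (27.7+24.7)/2 × 0.5 = 13.1
  Sum = 2074.275 µg/L·hr
F = (AUC_ev/D_ev)/(AUC_iv/D_iv) = (2074.275/225)/(5720/150) = 9.219/38.1333 = 0.2418

F = 0.242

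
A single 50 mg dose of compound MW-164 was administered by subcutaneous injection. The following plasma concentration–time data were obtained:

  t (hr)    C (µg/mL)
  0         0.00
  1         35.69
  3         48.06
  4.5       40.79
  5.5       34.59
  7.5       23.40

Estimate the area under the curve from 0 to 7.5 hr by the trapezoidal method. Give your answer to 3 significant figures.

AUC = 264 µg/mL·hr

Trapezoidal AUC_0→7.5:
  [0→1]: (0.00+35.69)/2 × 1 = 17.845
  [1→3]: (35.69+48.06)/2 × 2 = 83.75
  [3→4.5]: (48.06+40.79)/2 × 1.5 = 66.6375
  [4.5→5.5]: (40.79+34.59)/2 × 1 = 37.69
  [5.5→7.5]: (34.59+23.40)/2 × 2 = 57.99
  Sum = 263.9125 µg/mL·hr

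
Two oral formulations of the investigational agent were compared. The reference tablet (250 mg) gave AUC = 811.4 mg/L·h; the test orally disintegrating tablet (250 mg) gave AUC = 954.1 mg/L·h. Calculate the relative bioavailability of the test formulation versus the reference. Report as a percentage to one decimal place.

F_rel = (AUC_test/D_test) / (AUC_ref/D_ref)
      = (954.1/250) / (811.4/250)
      = 3.8164 / 3.2456 = 1.1759 = 117.59%

F_rel = 117.6%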